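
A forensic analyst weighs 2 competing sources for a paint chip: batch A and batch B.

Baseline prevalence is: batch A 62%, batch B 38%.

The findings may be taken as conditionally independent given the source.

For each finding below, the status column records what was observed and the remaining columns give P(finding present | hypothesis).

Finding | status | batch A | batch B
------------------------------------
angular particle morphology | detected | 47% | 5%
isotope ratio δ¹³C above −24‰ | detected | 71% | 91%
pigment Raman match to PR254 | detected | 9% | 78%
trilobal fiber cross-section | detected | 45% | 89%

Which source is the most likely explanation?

batch B

Multiply each prior by the joint likelihood of the evidence pattern:
  batch A: 0.62 × 0.47 × 0.71 × 0.09 × 0.45 = 0.0083792
  batch B: 0.38 × 0.05 × 0.91 × 0.78 × 0.89 = 0.012003
The unnormalized weights sum to 0.020382.
P(batch A | evidence) ≈ 0.0083792 / 0.020382 ≈ 0.411
P(batch B | evidence) ≈ 0.012003 / 0.020382 ≈ 0.589
The largest is 0.589, so batch B is most probable.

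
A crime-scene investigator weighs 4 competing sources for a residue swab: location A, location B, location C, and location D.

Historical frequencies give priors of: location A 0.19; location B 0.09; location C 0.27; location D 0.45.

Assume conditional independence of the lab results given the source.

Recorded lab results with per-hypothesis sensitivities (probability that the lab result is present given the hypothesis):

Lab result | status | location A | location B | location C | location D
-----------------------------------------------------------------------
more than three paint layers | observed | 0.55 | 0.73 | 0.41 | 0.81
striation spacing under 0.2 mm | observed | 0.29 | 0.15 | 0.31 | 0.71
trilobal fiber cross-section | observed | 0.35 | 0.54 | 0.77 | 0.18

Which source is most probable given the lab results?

Multiply each prior by the joint likelihood of the lab result pattern:
  location A: 0.19 × 0.55 × 0.29 × 0.35 = 0.010607
  location B: 0.09 × 0.73 × 0.15 × 0.54 = 0.0053217
  location C: 0.27 × 0.41 × 0.31 × 0.77 = 0.026424
  location D: 0.45 × 0.81 × 0.71 × 0.18 = 0.046583
The unnormalized weights sum to 0.088936.
P(location A | evidence) ≈ 0.010607 / 0.088936 ≈ 0.119
P(location B | evidence) ≈ 0.0053217 / 0.088936 ≈ 0.060
P(location C | evidence) ≈ 0.026424 / 0.088936 ≈ 0.297
P(location D | evidence) ≈ 0.046583 / 0.088936 ≈ 0.524
The largest is 0.524, so location D is most probable.

location D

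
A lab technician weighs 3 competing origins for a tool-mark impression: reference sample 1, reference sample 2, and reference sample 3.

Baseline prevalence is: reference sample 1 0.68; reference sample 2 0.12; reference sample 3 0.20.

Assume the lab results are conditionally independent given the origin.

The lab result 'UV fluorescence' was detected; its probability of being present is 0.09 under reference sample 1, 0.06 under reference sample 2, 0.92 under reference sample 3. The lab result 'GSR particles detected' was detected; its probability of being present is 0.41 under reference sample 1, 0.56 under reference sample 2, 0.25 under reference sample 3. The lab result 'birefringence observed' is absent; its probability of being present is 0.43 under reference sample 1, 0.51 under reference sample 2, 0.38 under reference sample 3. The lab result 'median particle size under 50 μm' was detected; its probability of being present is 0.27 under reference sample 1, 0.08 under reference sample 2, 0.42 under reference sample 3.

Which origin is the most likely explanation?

reference sample 3

Multiply each prior by the joint likelihood of the lab result pattern (using 1 − P(present | H) for each absent lab result):
  reference sample 1: 0.68 × 0.09 × 0.41 × (1 − 0.43) × 0.27 = 0.0038617
  reference sample 2: 0.12 × 0.06 × 0.56 × (1 − 0.51) × 0.08 = 0.00015805
  reference sample 3: 0.20 × 0.92 × 0.25 × (1 − 0.38) × 0.42 = 0.011978
Normalizing constant Z = 0.0038617 + 0.00015805 + 0.011978 = 0.015998.
P(reference sample 1 | evidence) ≈ 0.0038617 / 0.015998 ≈ 0.241
P(reference sample 2 | evidence) ≈ 0.00015805 / 0.015998 ≈ 0.010
P(reference sample 3 | evidence) ≈ 0.011978 / 0.015998 ≈ 0.749
The largest is 0.749, so reference sample 3 is most probable.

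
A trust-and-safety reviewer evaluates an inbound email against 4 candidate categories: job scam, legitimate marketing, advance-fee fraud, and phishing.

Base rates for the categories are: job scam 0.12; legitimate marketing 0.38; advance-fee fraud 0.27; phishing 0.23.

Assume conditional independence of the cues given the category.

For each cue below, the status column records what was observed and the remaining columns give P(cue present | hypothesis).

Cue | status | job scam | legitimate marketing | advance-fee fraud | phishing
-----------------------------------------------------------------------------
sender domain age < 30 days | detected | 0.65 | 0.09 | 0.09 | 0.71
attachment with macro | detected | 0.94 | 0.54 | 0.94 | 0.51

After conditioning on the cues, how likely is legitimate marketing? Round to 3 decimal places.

Multiply each prior by the joint likelihood of the cue pattern:
  job scam: 0.12 × 0.65 × 0.94 = 0.07332
  legitimate marketing: 0.38 × 0.09 × 0.54 = 0.018468
  advance-fee fraud: 0.27 × 0.09 × 0.94 = 0.022842
  phishing: 0.23 × 0.71 × 0.51 = 0.083283
Marginal likelihood of the evidence = 0.19791.
P(legitimate marketing | evidence) = 0.018468 / 0.19791 ≈ 0.093.

0.093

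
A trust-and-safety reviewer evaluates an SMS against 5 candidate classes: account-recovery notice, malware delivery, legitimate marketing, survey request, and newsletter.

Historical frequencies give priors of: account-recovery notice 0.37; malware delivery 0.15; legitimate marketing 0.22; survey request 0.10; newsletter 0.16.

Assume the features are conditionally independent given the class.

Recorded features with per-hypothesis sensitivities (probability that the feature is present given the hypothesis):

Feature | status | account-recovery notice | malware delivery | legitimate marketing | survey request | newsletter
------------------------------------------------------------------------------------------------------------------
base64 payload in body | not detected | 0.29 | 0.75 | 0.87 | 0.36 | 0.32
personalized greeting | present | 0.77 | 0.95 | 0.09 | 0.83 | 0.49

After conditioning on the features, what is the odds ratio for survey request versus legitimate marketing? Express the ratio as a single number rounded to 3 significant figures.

20.6

Unnormalized posterior weight (prior times the feature likelihoods) for each of the two hypotheses (using 1 − P(present | H) for each absent feature):
  survey request: 0.10 × (1 − 0.36) × 0.83 = 0.05312
  legitimate marketing: 0.22 × (1 − 0.87) × 0.09 = 0.002574
Posterior odds = 0.05312 / 0.002574 ≈ 20.6.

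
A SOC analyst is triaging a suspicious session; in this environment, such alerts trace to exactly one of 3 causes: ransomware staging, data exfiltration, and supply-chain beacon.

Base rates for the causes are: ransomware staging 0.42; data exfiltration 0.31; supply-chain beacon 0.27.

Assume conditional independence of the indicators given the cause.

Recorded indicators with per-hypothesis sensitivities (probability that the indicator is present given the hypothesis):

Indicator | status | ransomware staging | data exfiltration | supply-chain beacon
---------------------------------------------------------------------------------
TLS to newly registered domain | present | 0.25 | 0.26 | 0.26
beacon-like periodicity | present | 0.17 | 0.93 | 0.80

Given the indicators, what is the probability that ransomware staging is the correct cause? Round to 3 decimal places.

0.120

Multiply each prior by the joint likelihood of the indicator pattern:
  ransomware staging: 0.42 × 0.25 × 0.17 = 0.01785
  data exfiltration: 0.31 × 0.26 × 0.93 = 0.074958
  supply-chain beacon: 0.27 × 0.26 × 0.80 = 0.05616
Normalizing constant Z = 0.01785 + 0.074958 + 0.05616 = 0.14897.
P(ransomware staging | evidence) = 0.01785 / 0.14897 ≈ 0.120.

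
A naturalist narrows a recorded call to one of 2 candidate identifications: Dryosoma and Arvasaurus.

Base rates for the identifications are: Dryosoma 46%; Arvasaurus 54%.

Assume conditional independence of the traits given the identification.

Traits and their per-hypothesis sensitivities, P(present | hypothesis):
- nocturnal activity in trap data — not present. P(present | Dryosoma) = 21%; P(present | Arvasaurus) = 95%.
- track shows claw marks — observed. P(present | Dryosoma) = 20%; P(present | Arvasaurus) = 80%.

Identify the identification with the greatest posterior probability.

By Bayes' rule with conditional independence, the unnormalized weight for each hypothesis is prior × ∏ likelihoods (using 1 − P(present | H) for each absent trait):
  Dryosoma: 0.46 × (1 − 0.21) × 0.20 = 0.07268
  Arvasaurus: 0.54 × (1 − 0.95) × 0.80 = 0.0216
Normalizing constant Z = 0.07268 + 0.0216 = 0.09428.
P(Dryosoma | evidence) ≈ 0.07268 / 0.09428 ≈ 0.771
P(Arvasaurus | evidence) ≈ 0.0216 / 0.09428 ≈ 0.229
The largest is 0.771, so Dryosoma is most probable.

Dryosoma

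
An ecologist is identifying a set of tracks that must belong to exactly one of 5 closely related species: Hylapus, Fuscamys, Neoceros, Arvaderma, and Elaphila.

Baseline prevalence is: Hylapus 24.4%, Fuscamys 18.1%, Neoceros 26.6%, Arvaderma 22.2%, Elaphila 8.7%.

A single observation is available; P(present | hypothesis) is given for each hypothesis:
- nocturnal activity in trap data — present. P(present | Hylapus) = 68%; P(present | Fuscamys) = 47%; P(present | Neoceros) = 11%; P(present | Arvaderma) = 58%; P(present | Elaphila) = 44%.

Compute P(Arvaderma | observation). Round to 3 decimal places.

For each hypothesis, the unnormalized posterior weight is prior × likelihood:
  Hylapus: 0.244 × 0.68 = 0.16592
  Fuscamys: 0.181 × 0.47 = 0.08507
  Neoceros: 0.266 × 0.11 = 0.02926
  Arvaderma: 0.222 × 0.58 = 0.12876
  Elaphila: 0.087 × 0.44 = 0.03828
Normalizing constant Z = 0.16592 + 0.08507 + 0.02926 + 0.12876 + 0.03828 = 0.44729.
P(Arvaderma | evidence) = 0.12876 / 0.44729 ≈ 0.288.

0.288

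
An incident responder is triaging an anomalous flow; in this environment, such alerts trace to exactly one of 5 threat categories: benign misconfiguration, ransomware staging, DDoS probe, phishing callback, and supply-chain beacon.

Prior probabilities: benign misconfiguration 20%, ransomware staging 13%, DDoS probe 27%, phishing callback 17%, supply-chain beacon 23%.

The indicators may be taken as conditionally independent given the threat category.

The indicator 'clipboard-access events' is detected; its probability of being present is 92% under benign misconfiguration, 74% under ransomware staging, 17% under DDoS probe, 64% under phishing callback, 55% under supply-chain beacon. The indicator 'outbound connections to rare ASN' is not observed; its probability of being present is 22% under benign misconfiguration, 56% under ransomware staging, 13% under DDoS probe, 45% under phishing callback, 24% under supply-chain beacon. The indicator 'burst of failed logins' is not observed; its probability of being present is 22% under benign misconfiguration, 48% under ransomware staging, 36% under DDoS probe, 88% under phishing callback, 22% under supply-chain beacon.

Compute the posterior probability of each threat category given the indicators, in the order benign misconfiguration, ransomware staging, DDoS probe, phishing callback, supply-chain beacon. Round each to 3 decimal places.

By Bayes' rule with conditional independence, the unnormalized weight for each hypothesis is prior × ∏ likelihoods (using 1 − P(present | H) for each absent indicator):
  benign misconfiguration: 0.20 × 0.92 × (1 − 0.22) × (1 − 0.22) = 0.11195
  ransomware staging: 0.13 × 0.74 × (1 − 0.56) × (1 − 0.48) = 0.022011
  DDoS probe: 0.27 × 0.17 × (1 − 0.13) × (1 − 0.36) = 0.025557
  phishing callback: 0.17 × 0.64 × (1 − 0.45) × (1 − 0.88) = 0.0071808
  supply-chain beacon: 0.23 × 0.55 × (1 − 0.24) × (1 − 0.22) = 0.074989
Marginal likelihood of the evidence = 0.24168.
P(benign misconfiguration | evidence) = 0.11195 / 0.24168 ≈ 0.463
P(ransomware staging | evidence) = 0.022011 / 0.24168 ≈ 0.091
P(DDoS probe | evidence) = 0.025557 / 0.24168 ≈ 0.106
P(phishing callback | evidence) = 0.0071808 / 0.24168 ≈ 0.030
P(supply-chain beacon | evidence) = 0.074989 / 0.24168 ≈ 0.310

0.463, 0.091, 0.106, 0.030, 0.310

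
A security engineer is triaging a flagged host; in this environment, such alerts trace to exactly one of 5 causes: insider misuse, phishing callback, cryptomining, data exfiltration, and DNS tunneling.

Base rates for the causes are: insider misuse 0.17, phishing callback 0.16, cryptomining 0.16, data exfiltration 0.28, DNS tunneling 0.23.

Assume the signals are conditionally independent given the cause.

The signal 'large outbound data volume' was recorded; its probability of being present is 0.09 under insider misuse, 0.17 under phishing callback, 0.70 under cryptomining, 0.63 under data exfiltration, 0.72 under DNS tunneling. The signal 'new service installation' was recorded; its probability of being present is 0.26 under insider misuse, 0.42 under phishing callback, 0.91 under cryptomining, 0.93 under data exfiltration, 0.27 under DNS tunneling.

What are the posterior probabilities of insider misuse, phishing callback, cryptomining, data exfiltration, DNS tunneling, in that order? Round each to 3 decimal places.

For each hypothesis, the unnormalized posterior weight is prior × product of the signal likelihoods:
  insider misuse: 0.17 × 0.09 × 0.26 = 0.003978
  phishing callback: 0.16 × 0.17 × 0.42 = 0.011424
  cryptomining: 0.16 × 0.70 × 0.91 = 0.10192
  data exfiltration: 0.28 × 0.63 × 0.93 = 0.16405
  DNS tunneling: 0.23 × 0.72 × 0.27 = 0.044712
Normalizing constant Z = 0.003978 + 0.011424 + 0.10192 + 0.16405 + 0.044712 = 0.32609.
P(insider misuse | evidence) = 0.003978 / 0.32609 ≈ 0.012
P(phishing callback | evidence) = 0.011424 / 0.32609 ≈ 0.035
P(cryptomining | evidence) = 0.10192 / 0.32609 ≈ 0.313
P(data exfiltration | evidence) = 0.16405 / 0.32609 ≈ 0.503
P(DNS tunneling | evidence) = 0.044712 / 0.32609 ≈ 0.137

0.012, 0.035, 0.313, 0.503, 0.137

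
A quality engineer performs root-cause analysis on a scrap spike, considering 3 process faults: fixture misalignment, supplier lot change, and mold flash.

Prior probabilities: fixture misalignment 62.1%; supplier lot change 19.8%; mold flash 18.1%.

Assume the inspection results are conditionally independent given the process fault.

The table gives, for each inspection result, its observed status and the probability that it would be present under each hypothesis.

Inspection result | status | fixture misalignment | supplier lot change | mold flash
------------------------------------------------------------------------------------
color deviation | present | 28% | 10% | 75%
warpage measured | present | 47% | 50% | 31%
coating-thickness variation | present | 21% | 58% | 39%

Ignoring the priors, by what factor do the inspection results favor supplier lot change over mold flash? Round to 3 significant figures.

0.320

Take the product of per-inspection result likelihoods under each hypothesis, then divide.
  supplier lot change: 0.10 × 0.50 × 0.58 = 0.029
  mold flash: 0.75 × 0.31 × 0.39 = 0.090675
Bayes factor = 0.029 / 0.090675 ≈ 0.320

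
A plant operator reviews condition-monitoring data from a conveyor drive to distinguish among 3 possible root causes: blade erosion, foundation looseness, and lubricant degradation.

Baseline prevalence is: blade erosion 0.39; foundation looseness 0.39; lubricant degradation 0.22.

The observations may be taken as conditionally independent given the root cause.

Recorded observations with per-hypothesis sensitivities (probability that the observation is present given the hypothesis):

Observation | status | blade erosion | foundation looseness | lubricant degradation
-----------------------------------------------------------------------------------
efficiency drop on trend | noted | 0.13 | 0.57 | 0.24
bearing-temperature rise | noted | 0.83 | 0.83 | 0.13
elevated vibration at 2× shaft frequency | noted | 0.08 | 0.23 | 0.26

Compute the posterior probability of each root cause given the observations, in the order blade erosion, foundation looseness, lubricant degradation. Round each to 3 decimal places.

0.071, 0.892, 0.038

For each hypothesis, the unnormalized posterior weight is prior × product of the observation likelihoods:
  blade erosion: 0.39 × 0.13 × 0.83 × 0.08 = 0.0033665
  foundation looseness: 0.39 × 0.57 × 0.83 × 0.23 = 0.042437
  lubricant degradation: 0.22 × 0.24 × 0.13 × 0.26 = 0.0017846
Normalizing constant Z = 0.0033665 + 0.042437 + 0.0017846 = 0.047588.
P(blade erosion | evidence) = 0.0033665 / 0.047588 ≈ 0.071
P(foundation looseness | evidence) = 0.042437 / 0.047588 ≈ 0.892
P(lubricant degradation | evidence) = 0.0017846 / 0.047588 ≈ 0.038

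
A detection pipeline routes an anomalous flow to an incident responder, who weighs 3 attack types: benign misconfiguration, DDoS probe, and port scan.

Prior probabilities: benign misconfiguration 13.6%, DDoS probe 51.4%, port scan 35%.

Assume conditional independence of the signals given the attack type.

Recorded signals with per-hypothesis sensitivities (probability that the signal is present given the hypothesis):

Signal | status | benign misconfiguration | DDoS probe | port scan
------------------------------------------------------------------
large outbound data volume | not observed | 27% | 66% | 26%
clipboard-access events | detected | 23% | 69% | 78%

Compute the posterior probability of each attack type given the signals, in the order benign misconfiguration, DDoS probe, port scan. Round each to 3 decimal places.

For each hypothesis, the unnormalized posterior weight is prior × product of the signal likelihoods (using 1 − P(present | H) for each absent signal):
  benign misconfiguration: 0.136 × (1 − 0.27) × 0.23 = 0.022834
  DDoS probe: 0.514 × (1 − 0.66) × 0.69 = 0.12058
  port scan: 0.350 × (1 − 0.26) × 0.78 = 0.20202
The unnormalized weights sum to 0.34544.
P(benign misconfiguration | evidence) = 0.022834 / 0.34544 ≈ 0.066
P(DDoS probe | evidence) = 0.12058 / 0.34544 ≈ 0.349
P(port scan | evidence) = 0.20202 / 0.34544 ≈ 0.585

0.066, 0.349, 0.585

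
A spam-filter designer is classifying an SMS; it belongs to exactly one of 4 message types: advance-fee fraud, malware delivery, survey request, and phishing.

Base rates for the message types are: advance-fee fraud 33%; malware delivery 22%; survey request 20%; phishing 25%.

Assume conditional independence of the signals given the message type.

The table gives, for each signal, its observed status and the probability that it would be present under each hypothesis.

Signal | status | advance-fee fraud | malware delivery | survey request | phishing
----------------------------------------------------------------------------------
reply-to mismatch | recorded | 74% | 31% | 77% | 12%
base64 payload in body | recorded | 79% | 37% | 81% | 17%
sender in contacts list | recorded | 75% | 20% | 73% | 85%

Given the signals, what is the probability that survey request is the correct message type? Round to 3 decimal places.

0.371

By Bayes' rule with conditional independence, the unnormalized weight for each hypothesis is prior × ∏ likelihoods:
  advance-fee fraud: 0.33 × 0.74 × 0.79 × 0.75 = 0.14469
  malware delivery: 0.22 × 0.31 × 0.37 × 0.20 = 0.0050468
  survey request: 0.20 × 0.77 × 0.81 × 0.73 = 0.09106
  phishing: 0.25 × 0.12 × 0.17 × 0.85 = 0.004335
The unnormalized weights sum to 0.24513.
P(survey request | evidence) = 0.09106 / 0.24513 ≈ 0.371.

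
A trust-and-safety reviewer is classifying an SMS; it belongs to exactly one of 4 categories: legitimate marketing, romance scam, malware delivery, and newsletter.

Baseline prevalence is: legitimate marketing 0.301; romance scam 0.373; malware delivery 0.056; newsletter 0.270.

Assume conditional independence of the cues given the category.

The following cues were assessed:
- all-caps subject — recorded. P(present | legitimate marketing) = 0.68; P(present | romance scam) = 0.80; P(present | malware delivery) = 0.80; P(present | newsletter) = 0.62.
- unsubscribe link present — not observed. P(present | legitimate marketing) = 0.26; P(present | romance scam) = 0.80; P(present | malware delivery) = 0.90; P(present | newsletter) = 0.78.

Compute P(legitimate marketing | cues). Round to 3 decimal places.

0.600

By Bayes' rule with conditional independence, the unnormalized weight for each hypothesis is prior × ∏ likelihoods (using 1 − P(present | H) for each absent cue):
  legitimate marketing: 0.301 × 0.68 × (1 − 0.26) = 0.15146
  romance scam: 0.373 × 0.80 × (1 − 0.80) = 0.05968
  malware delivery: 0.056 × 0.80 × (1 − 0.90) = 0.00448
  newsletter: 0.270 × 0.62 × (1 − 0.78) = 0.036828
The unnormalized weights sum to 0.25245.
P(legitimate marketing | evidence) = 0.15146 / 0.25245 ≈ 0.600.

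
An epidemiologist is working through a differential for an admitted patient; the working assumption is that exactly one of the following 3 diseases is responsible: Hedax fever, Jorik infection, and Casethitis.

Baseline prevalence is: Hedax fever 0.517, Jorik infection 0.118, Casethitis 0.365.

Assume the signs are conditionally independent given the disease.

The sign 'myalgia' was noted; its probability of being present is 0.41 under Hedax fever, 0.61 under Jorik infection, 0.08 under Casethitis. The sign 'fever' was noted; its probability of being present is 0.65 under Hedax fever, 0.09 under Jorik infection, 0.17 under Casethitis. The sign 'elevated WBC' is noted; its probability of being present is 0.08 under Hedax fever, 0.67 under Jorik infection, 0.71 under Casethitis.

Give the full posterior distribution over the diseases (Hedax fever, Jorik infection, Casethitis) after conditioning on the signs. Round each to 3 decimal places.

0.584, 0.230, 0.187

Multiply each prior by the joint likelihood of the sign pattern:
  Hedax fever: 0.517 × 0.41 × 0.65 × 0.08 = 0.011022
  Jorik infection: 0.118 × 0.61 × 0.09 × 0.67 = 0.0043404
  Casethitis: 0.365 × 0.08 × 0.17 × 0.71 = 0.0035244
Normalizing constant Z = 0.011022 + 0.0043404 + 0.0035244 = 0.018887.
P(Hedax fever | evidence) = 0.011022 / 0.018887 ≈ 0.584
P(Jorik infection | evidence) = 0.0043404 / 0.018887 ≈ 0.230
P(Casethitis | evidence) = 0.0035244 / 0.018887 ≈ 0.187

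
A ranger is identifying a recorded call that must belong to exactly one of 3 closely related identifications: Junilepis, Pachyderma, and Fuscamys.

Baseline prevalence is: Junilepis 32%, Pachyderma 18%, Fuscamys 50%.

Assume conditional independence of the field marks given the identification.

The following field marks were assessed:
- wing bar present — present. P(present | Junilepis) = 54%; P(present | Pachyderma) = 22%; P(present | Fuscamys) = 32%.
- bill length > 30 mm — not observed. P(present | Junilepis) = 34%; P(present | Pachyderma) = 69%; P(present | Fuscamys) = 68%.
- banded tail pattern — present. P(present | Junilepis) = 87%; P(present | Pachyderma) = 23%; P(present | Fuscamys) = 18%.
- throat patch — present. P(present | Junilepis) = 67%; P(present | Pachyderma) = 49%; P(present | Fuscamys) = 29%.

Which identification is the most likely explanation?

Junilepis

By Bayes' rule with conditional independence, the unnormalized weight for each hypothesis is prior × ∏ likelihoods (using 1 − P(present | H) for each absent field mark):
  Junilepis: 0.32 × 0.54 × (1 − 0.34) × 0.87 × 0.67 = 0.066479
  Pachyderma: 0.18 × 0.22 × (1 − 0.69) × 0.23 × 0.49 = 0.0013835
  Fuscamys: 0.50 × 0.32 × (1 − 0.68) × 0.18 × 0.29 = 0.0026726
Normalizing constant Z = 0.066479 + 0.0013835 + 0.0026726 = 0.070535.
P(Junilepis | evidence) ≈ 0.066479 / 0.070535 ≈ 0.942
P(Pachyderma | evidence) ≈ 0.0013835 / 0.070535 ≈ 0.020
P(Fuscamys | evidence) ≈ 0.0026726 / 0.070535 ≈ 0.038
The largest is 0.942, so Junilepis is most probable.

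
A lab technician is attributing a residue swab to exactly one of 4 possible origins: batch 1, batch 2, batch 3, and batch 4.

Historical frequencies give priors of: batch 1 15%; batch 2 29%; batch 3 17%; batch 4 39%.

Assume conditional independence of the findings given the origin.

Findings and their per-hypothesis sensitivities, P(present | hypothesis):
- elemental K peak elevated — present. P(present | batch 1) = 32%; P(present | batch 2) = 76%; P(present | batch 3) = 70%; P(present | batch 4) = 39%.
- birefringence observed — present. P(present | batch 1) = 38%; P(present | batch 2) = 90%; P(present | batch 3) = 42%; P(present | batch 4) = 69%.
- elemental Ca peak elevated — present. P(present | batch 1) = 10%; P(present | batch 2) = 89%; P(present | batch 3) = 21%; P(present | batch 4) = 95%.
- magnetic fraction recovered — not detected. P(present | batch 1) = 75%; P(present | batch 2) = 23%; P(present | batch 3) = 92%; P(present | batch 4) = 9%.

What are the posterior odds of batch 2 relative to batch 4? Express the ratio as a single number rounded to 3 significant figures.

Unnormalized posterior weight (prior times the finding likelihoods) for each of the two hypotheses (using 1 − P(present | H) for each absent finding):
  batch 2: 0.29 × 0.76 × 0.90 × 0.89 × (1 − 0.23) = 0.13594
  batch 4: 0.39 × 0.39 × 0.69 × 0.95 × (1 − 0.09) = 0.090728
Odds(batch 2 : batch 4) = 0.13594 / 0.090728 ≈ 1.50.

1.50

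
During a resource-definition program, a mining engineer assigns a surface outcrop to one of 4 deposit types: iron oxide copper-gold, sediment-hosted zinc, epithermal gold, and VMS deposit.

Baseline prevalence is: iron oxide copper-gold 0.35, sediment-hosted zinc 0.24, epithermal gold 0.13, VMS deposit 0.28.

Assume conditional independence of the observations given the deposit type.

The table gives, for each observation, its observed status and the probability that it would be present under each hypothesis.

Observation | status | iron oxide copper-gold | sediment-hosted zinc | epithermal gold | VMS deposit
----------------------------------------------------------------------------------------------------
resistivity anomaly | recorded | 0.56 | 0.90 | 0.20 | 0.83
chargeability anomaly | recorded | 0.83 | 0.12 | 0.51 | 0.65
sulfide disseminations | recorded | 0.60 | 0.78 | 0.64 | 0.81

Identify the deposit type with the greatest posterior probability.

VMS deposit

Multiply each prior by the joint likelihood of the evidence pattern:
  iron oxide copper-gold: 0.35 × 0.56 × 0.83 × 0.60 = 0.097608
  sediment-hosted zinc: 0.24 × 0.90 × 0.12 × 0.78 = 0.020218
  epithermal gold: 0.13 × 0.20 × 0.51 × 0.64 = 0.0084864
  VMS deposit: 0.28 × 0.83 × 0.65 × 0.81 = 0.12236
The unnormalized weights sum to 0.24867.
P(iron oxide copper-gold | evidence) ≈ 0.097608 / 0.24867 ≈ 0.393
P(sediment-hosted zinc | evidence) ≈ 0.020218 / 0.24867 ≈ 0.081
P(epithermal gold | evidence) ≈ 0.0084864 / 0.24867 ≈ 0.034
P(VMS deposit | evidence) ≈ 0.12236 / 0.24867 ≈ 0.492
The largest is 0.492, so VMS deposit is most probable.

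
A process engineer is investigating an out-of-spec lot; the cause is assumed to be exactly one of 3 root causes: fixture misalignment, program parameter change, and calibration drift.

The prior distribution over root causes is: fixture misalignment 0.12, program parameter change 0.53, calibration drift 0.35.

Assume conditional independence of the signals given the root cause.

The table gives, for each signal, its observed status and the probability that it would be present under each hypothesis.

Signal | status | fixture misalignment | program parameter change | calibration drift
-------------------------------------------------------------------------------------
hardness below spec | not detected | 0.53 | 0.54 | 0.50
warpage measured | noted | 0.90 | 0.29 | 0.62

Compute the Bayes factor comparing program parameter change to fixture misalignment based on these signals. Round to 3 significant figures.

0.315

Joint likelihood of the signal pattern under each hypothesis (using 1 − P(present | H) for each absent signal):
  program parameter change: (1 − 0.54) × 0.29 = 0.1334
  fixture misalignment: (1 − 0.53) × 0.90 = 0.423
Bayes factor = 0.1334 / 0.423 ≈ 0.315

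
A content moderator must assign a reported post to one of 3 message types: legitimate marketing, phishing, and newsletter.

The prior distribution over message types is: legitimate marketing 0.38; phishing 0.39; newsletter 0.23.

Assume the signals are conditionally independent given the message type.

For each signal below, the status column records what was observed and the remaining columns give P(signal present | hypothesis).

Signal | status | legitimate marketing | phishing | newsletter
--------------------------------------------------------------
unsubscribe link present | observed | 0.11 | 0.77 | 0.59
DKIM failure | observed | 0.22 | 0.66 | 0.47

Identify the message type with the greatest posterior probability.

phishing

By Bayes' rule with conditional independence, the unnormalized weight for each hypothesis is prior × ∏ likelihoods:
  legitimate marketing: 0.38 × 0.11 × 0.22 = 0.009196
  phishing: 0.39 × 0.77 × 0.66 = 0.1982
  newsletter: 0.23 × 0.59 × 0.47 = 0.063779
Normalizing constant Z = 0.009196 + 0.1982 + 0.063779 = 0.27117.
P(legitimate marketing | evidence) ≈ 0.009196 / 0.27117 ≈ 0.034
P(phishing | evidence) ≈ 0.1982 / 0.27117 ≈ 0.731
P(newsletter | evidence) ≈ 0.063779 / 0.27117 ≈ 0.235
The largest is 0.731, so phishing is most probable.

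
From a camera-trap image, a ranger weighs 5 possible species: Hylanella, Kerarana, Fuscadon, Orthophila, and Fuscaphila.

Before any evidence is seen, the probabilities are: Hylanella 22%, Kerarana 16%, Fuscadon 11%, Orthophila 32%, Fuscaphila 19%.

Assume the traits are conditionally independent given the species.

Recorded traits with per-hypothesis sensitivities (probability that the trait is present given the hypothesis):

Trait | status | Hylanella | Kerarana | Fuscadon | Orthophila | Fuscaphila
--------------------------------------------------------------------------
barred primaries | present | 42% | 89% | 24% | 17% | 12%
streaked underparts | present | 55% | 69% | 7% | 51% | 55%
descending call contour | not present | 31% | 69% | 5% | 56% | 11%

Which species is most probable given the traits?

Hylanella

Multiply each prior by the joint likelihood of the trait pattern (using 1 − P(present | H) for each absent trait):
  Hylanella: 0.22 × 0.42 × 0.55 × (1 − 0.31) = 0.035066
  Kerarana: 0.16 × 0.89 × 0.69 × (1 − 0.69) = 0.030459
  Fuscadon: 0.11 × 0.24 × 0.07 × (1 − 0.05) = 0.0017556
  Orthophila: 0.32 × 0.17 × 0.51 × (1 − 0.56) = 0.012207
  Fuscaphila: 0.19 × 0.12 × 0.55 × (1 − 0.11) = 0.011161
The unnormalized weights sum to 0.090649.
P(Hylanella | evidence) ≈ 0.035066 / 0.090649 ≈ 0.387
P(Kerarana | evidence) ≈ 0.030459 / 0.090649 ≈ 0.336
P(Fuscadon | evidence) ≈ 0.0017556 / 0.090649 ≈ 0.019
P(Orthophila | evidence) ≈ 0.012207 / 0.090649 ≈ 0.135
P(Fuscaphila | evidence) ≈ 0.011161 / 0.090649 ≈ 0.123
The largest is 0.387, so Hylanella is most probable.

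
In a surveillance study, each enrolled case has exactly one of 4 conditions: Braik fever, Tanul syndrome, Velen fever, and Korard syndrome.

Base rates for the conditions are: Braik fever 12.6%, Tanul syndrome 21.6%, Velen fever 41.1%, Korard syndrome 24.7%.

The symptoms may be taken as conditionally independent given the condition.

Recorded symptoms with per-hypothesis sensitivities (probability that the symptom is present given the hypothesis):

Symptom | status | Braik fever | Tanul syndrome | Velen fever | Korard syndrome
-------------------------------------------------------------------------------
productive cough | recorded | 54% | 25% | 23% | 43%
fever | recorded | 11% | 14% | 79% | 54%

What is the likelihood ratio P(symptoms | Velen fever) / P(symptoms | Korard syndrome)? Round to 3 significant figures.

Take the product of per-symptom likelihoods under each hypothesis, then divide.
  Velen fever: 0.23 × 0.79 = 0.1817
  Korard syndrome: 0.43 × 0.54 = 0.2322
Bayes factor = 0.1817 / 0.2322 ≈ 0.783

0.783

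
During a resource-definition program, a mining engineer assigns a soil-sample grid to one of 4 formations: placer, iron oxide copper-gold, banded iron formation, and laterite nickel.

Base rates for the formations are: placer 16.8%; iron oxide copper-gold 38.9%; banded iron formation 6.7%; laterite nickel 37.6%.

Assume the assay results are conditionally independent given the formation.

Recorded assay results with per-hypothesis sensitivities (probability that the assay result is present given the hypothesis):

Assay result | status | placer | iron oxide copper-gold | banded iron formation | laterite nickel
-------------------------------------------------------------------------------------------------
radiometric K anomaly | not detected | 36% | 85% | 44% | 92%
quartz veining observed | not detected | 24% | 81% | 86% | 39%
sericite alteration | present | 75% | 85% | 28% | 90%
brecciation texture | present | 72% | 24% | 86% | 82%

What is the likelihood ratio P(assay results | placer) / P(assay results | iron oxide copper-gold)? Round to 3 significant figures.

Joint likelihood of the assay result pattern under each hypothesis (using 1 − P(present | H) for each absent assay result):
  placer: (1 − 0.36) × (1 − 0.24) × 0.75 × 0.72 = 0.26266
  iron oxide copper-gold: (1 − 0.85) × (1 − 0.81) × 0.85 × 0.24 = 0.005814
Bayes factor = 0.26266 / 0.005814 ≈ 45.2

45.2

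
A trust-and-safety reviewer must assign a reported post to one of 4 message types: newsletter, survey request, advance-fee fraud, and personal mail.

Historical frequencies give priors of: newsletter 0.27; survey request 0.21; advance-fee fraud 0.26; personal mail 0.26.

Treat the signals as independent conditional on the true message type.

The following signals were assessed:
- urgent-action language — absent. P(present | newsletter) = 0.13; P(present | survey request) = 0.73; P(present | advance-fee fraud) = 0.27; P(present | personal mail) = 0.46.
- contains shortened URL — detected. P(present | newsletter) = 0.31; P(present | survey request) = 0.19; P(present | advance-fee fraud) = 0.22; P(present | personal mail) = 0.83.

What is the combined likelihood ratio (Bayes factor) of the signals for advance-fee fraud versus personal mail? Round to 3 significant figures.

0.358

Take the product of per-signal likelihoods under each hypothesis (using 1 − P(present | H) for each absent signal), then divide.
  advance-fee fraud: (1 − 0.27) × 0.22 = 0.1606
  personal mail: (1 − 0.46) × 0.83 = 0.4482
Bayes factor = 0.1606 / 0.4482 ≈ 0.358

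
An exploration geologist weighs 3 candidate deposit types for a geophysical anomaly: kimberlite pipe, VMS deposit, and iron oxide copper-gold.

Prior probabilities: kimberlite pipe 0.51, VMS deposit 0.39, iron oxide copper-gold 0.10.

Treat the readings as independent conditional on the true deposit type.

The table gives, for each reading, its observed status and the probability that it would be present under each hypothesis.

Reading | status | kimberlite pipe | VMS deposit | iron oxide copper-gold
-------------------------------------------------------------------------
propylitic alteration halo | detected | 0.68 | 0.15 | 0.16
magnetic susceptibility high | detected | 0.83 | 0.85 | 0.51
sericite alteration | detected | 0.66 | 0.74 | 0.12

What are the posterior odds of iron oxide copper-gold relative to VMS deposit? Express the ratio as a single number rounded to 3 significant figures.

0.0266

The normalizing constant cancels in an odds ratio, so compute prior × likelihood for the two hypotheses only:
  iron oxide copper-gold: 0.10 × 0.16 × 0.51 × 0.12 = 0.0009792
  VMS deposit: 0.39 × 0.15 × 0.85 × 0.74 = 0.036796
Posterior odds = 0.0009792 / 0.036796 ≈ 0.0266.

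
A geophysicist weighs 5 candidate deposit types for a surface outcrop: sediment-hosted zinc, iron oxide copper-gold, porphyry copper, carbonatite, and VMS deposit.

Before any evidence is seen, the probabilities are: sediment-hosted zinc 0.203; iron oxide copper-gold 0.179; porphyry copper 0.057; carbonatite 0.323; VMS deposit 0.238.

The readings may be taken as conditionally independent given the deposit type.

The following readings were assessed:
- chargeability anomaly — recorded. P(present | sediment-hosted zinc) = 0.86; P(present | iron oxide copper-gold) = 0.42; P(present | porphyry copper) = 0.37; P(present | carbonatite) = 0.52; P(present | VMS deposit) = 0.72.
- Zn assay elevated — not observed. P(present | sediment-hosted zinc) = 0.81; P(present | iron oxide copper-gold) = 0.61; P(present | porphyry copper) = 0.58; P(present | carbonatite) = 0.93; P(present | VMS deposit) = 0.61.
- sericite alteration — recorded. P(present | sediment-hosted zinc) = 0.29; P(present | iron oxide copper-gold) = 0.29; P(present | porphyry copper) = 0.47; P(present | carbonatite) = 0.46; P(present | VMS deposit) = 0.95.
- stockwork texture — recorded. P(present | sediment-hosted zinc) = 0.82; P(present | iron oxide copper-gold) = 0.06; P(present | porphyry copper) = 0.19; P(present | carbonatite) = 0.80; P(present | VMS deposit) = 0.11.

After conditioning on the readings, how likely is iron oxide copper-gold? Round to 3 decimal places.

For each hypothesis, the unnormalized posterior weight is prior × product of the reading likelihoods (using 1 − P(present | H) for each absent reading):
  sediment-hosted zinc: 0.203 × 0.86 × (1 − 0.81) × 0.29 × 0.82 = 0.0078879
  iron oxide copper-gold: 0.179 × 0.42 × (1 − 0.61) × 0.29 × 0.06 = 0.00051017
  porphyry copper: 0.057 × 0.37 × (1 − 0.58) × 0.47 × 0.19 = 0.000791
  carbonatite: 0.323 × 0.52 × (1 − 0.93) × 0.46 × 0.80 = 0.0043266
  VMS deposit: 0.238 × 0.72 × (1 − 0.61) × 0.95 × 0.11 = 0.0069838
Marginal likelihood of the evidence = 0.020499.
P(iron oxide copper-gold | evidence) = 0.00051017 / 0.020499 ≈ 0.025.

0.025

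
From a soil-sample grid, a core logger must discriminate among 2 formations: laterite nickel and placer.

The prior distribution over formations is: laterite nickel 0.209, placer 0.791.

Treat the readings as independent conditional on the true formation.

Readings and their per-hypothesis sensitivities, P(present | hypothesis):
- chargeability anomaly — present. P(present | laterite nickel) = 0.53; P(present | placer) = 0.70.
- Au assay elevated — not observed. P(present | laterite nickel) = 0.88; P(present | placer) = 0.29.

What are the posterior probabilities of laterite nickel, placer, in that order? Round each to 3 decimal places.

0.033, 0.967

For each hypothesis, the unnormalized posterior weight is prior × product of the reading likelihoods (using 1 − P(present | H) for each absent reading):
  laterite nickel: 0.209 × 0.53 × (1 − 0.88) = 0.013292
  placer: 0.791 × 0.70 × (1 − 0.29) = 0.39313
The unnormalized weights sum to 0.40642.
P(laterite nickel | evidence) = 0.013292 / 0.40642 ≈ 0.033
P(placer | evidence) = 0.39313 / 0.40642 ≈ 0.967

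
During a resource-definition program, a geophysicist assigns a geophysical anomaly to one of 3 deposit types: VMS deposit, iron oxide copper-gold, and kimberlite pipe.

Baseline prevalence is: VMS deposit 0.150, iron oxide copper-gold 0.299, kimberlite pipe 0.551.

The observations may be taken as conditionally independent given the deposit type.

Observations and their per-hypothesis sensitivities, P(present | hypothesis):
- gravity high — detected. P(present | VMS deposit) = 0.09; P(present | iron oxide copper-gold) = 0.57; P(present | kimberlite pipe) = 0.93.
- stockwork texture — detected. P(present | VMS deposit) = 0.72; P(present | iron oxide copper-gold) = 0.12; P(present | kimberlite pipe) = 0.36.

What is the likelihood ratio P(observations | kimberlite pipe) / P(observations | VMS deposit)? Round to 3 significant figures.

Joint likelihood of the evidence pattern under each hypothesis:
  kimberlite pipe: 0.93 × 0.36 = 0.3348
  VMS deposit: 0.09 × 0.72 = 0.0648
Bayes factor = 0.3348 / 0.0648 ≈ 5.17

5.17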